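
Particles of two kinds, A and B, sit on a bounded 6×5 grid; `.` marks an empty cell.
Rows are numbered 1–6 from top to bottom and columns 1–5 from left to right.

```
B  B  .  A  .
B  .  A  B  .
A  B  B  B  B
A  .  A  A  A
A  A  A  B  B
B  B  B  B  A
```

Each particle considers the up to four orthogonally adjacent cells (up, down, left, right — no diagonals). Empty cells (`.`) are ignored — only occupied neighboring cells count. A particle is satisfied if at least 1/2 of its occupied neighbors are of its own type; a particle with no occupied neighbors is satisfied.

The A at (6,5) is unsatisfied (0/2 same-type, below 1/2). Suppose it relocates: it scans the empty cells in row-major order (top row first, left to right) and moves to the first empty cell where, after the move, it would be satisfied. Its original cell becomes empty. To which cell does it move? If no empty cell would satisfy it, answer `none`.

Vacating (6,5). Empty cells in order:
  (1,3): 2/3 same-type → satisfied — stop here.

(1,3)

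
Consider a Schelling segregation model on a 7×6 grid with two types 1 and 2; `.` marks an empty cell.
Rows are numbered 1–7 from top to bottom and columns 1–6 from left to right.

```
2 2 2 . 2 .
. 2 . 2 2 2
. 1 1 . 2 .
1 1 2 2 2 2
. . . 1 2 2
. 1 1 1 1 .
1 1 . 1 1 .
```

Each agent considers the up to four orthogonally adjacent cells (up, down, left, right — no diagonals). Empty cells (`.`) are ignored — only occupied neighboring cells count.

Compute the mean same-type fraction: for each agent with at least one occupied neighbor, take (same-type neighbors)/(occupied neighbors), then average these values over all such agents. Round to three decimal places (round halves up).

Row 1: (1,1)2 1/1 · (1,2)2 3/3 · (1,3)2 1/1 · (1,5)2 1/1
Row 2: (2,2)2 1/2 · (2,4)2 1/1 · (2,5)2 4/4 · (2,6)2 1/1
Row 3: (3,2)1 2/3 · (3,3)1 1/2 · (3,5)2 2/2
Row 4: (4,1)1 1/1 · (4,2)1 2/3 · (4,3)2 1/3 · (4,4)2 2/3 · (4,5)2 4/4 · (4,6)2 2/2
Row 5: (5,4)1 1/3 · (5,5)2 2/4 · (5,6)2 2/2
Row 6: (6,2)1 2/2 · (6,3)1 2/2 · (6,4)1 4/4 · (6,5)1 2/3
Row 7: (7,1)1 1/1 · (7,2)1 2/2 · (7,4)1 2/2 · (7,5)1 2/2
Sum over 28 agents: 1/1 + 3/3 + 1/1 + 1/1 + 1/2 + 1/1 + 4/4 + 1/1 + 2/3 + 1/2 + 2/2 + 1/1 + 2/3 + 1/3 + 2/3 + 4/4 + 2/2 + 1/3 + 2/4 + 2/2 + 2/2 + 2/2 + 4/4 + 2/3 + 1/1 + 2/2 + 2/2 + 2/2 = 143/6; mean = 143/6 ÷ 28 = 143/168 = 0.851190… → 0.851.

0.851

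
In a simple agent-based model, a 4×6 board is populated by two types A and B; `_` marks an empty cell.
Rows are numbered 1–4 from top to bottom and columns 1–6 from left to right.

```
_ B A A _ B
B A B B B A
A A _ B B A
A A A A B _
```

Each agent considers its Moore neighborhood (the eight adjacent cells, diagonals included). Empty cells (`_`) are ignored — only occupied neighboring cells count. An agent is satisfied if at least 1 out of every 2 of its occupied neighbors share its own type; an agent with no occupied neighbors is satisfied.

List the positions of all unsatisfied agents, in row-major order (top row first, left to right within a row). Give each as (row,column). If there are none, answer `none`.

(1,3), (1,4), (2,1), (2,3), (2,6), (3,6), (4,4)

(1,2)B 2/4 ✓
(1,3)A 2/5 ✗
(1,4)A 1/4 ✗
(1,6)B 1/2 ✓
(2,1)B 1/4 ✗
(2,2)A 3/6 ✓
(2,3)B 3/7 ✗
(2,4)B 4/6 ✓
(2,5)B 4/7 ✓
(2,6)A 1/4 ✗
(3,1)A 4/5 ✓
(3,2)A 5/7 ✓
(3,4)B 5/7 ✓
(3,5)B 4/7 ✓
(3,6)A 1/4 ✗
(4,1)A 3/3 ✓
(4,2)A 4/4 ✓
(4,3)A 3/4 ✓
(4,4)A 1/4 ✗
(4,5)B 2/4 ✓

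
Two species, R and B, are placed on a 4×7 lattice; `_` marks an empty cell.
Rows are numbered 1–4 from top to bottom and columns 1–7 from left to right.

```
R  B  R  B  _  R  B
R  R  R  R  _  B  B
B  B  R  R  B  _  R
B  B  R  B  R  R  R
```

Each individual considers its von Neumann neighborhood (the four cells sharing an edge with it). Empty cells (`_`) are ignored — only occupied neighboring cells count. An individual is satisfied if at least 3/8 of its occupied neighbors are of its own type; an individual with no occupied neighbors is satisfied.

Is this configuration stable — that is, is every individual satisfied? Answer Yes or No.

No

(1,1)R 1/2 satisfied
(1,2)B 0/3 not
(1,3)R 1/3 not
(1,4)B 0/2 not
(1,6)R 0/2 not
(1,7)B 1/2 satisfied
(2,1)R 2/3 satisfied
(2,2)R 2/4 satisfied
(2,3)R 4/4 satisfied
(2,4)R 2/3 satisfied
(2,6)B 1/2 satisfied
(2,7)B 2/3 satisfied
(3,1)B 2/3 satisfied
(3,2)B 2/4 satisfied
(3,3)R 3/4 satisfied
(3,4)R 2/4 satisfied
(3,5)B 0/2 not
(3,7)R 1/2 satisfied
(4,1)B 2/2 satisfied
(4,2)B 2/3 satisfied
(4,3)R 1/3 not
(4,4)B 0/3 not
(4,5)R 1/3 not
(4,6)R 2/2 satisfied
(4,7)R 2/2 satisfied
For instance (1,2) has only 0/3 same-type neighbors, below 3/8.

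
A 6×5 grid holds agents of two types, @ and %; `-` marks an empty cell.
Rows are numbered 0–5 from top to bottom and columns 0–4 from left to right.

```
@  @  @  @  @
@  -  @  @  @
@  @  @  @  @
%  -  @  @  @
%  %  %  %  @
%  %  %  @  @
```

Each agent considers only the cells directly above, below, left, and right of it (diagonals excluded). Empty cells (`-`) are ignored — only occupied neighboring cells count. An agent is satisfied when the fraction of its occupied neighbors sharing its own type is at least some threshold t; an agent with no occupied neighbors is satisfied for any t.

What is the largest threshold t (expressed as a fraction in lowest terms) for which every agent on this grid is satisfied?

1/4

(0,0)@ 2/2
(0,1)@ 2/2
(0,2)@ 3/3
(0,3)@ 3/3
(0,4)@ 2/2
(1,0)@ 2/2
(1,2)@ 3/3
(1,3)@ 4/4
(1,4)@ 3/3
(2,0)@ 2/3
(2,1)@ 2/2
(2,2)@ 4/4
(2,3)@ 4/4
(2,4)@ 3/3
(3,0)% 1/2
(3,2)@ 2/3
(3,3)@ 3/4
(3,4)@ 3/3
(4,0)% 3/3
(4,1)% 3/3
(4,2)% 3/4
(4,3)% 1/4
(4,4)@ 2/3
(5,0)% 2/2
(5,1)% 3/3
(5,2)% 2/3
(5,3)@ 1/3
(5,4)@ 2/2
The smallest same-type fraction is 1/4 at (4,3), which reduces to 1/4. Any threshold above that leaves this agent unsatisfied.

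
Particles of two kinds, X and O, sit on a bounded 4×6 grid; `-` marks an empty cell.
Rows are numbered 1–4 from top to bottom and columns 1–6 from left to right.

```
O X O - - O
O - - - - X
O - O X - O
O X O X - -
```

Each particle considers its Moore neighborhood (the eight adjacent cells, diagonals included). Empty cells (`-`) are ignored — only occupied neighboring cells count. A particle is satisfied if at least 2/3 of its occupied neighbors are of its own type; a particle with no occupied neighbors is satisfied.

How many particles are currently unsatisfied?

12

Row 1: (1,1)O 1/2 unhappy · (1,2)X 0/3 unhappy · (1,3)O 0/1 unhappy · (1,6)O 0/1 unhappy
Row 2: (2,1)O 2/3 ok · (2,6)X 0/2 unhappy
Row 3: (3,1)O 2/3 ok · (3,3)O 1/4 unhappy · (3,4)X 1/3 unhappy · (3,6)O 0/1 unhappy
Row 4: (4,1)O 1/2 unhappy · (4,2)X 0/4 unhappy · (4,3)O 1/4 unhappy · (4,4)X 1/3 unhappy
Unsatisfied: (1,1), (1,2), (1,3), (1,6), (2,6), (3,3), (3,4), (3,6), (4,1), (4,2), (4,3), (4,4) — 12 in total.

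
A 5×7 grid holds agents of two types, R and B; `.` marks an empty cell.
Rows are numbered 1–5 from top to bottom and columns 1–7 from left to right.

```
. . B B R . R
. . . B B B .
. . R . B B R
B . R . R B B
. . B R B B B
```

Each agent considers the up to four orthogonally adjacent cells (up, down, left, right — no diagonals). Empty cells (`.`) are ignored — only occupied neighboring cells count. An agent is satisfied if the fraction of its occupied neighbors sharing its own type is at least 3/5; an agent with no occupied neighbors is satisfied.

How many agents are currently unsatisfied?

(1,3)B 1/1 ✓
(1,4)B 2/3 ✓
(1,5)R 0/2 ✗
(1,7)R 0/0 ✓
(2,4)B 2/2 ✓
(2,5)B 3/4 ✓
(2,6)B 2/2 ✓
(3,3)R 1/1 ✓
(3,5)B 2/3 ✓
(3,6)B 3/4 ✓
(3,7)R 0/2 ✗
(4,1)B 0/0 ✓
(4,3)R 1/2 ✗
(4,5)R 0/3 ✗
(4,6)B 3/4 ✓
(4,7)B 2/3 ✓
(5,3)B 0/2 ✗
(5,4)R 0/2 ✗
(5,5)B 1/3 ✗
(5,6)B 3/3 ✓
(5,7)B 2/2 ✓
Unsatisfied: (1,5), (3,7), (4,3), (4,5), (5,3), (5,4), (5,5) — 7 in total.

7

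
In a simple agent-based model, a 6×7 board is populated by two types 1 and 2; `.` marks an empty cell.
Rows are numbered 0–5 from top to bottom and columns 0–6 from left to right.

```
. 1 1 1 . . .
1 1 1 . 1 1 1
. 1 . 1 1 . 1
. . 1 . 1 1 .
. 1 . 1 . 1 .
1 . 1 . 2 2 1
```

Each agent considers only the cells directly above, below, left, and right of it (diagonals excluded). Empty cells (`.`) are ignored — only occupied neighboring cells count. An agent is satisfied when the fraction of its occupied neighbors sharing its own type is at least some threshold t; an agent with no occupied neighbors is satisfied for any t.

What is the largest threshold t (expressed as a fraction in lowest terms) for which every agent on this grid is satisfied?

0/1

Row 0: (0,1)1 2/2 · (0,2)1 3/3 · (0,3)1 1/1
Row 1: (1,0)1 1/1 · (1,1)1 4/4 · (1,2)1 2/2 · (1,4)1 2/2 · (1,5)1 2/2 · (1,6)1 2/2
Row 2: (2,1)1 1/1 · (2,3)1 1/1 · (2,4)1 3/3 · (2,6)1 1/1
Row 3: (3,2)1 — no occupied neighbors · (3,4)1 2/2 · (3,5)1 2/2
Row 4: (4,1)1 — no occupied neighbors · (4,3)1 — no occupied neighbors · (4,5)1 1/2
Row 5: (5,0)1 — no occupied neighbors · (5,2)1 — no occupied neighbors · (5,4)2 1/1 · (5,5)2 1/3 · (5,6)1 0/1
The smallest same-type fraction is 0/1 at (5,6), which reduces to 0/1. Any threshold above that leaves this agent unsatisfied.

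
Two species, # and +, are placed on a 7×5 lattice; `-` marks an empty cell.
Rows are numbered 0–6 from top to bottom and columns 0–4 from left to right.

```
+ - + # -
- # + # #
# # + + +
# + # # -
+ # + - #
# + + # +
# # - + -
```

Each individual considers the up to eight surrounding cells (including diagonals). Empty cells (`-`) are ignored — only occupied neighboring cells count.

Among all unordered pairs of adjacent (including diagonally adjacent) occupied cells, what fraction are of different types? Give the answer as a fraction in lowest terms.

Scan each occupied cell's neighbors to the right and below (and the two forward diagonals) so each pair is counted once.
Row 0: +(0,0)–#(1,1)≠ +(0,2)–#(0,3)≠ +(0,2)–+(1,2)= +(0,2)–#(1,3)≠ +(0,2)–#(1,1)≠ #(0,3)–#(1,3)= #(0,3)–#(1,4)= #(0,3)–+(1,2)≠  → 5/8 unlike.
Row 1: #(1,1)–+(1,2)≠ #(1,1)–#(2,1)= #(1,1)–+(2,2)≠ #(1,1)–#(2,0)= +(1,2)–#(1,3)≠ +(1,2)–+(2,2)= +(1,2)–+(2,3)= +(1,2)–#(2,1)≠ #(1,3)–#(1,4)= #(1,3)–+(2,3)≠ #(1,3)–+(2,4)≠ #(1,3)–+(2,2)≠ #(1,4)–+(2,4)≠ #(1,4)–+(2,3)≠  → 9/14 unlike.
Row 2: #(2,0)–#(2,1)= #(2,0)–#(3,0)= #(2,0)–+(3,1)≠ #(2,1)–+(2,2)≠ #(2,1)–+(3,1)≠ #(2,1)–#(3,2)= #(2,1)–#(3,0)= +(2,2)–+(2,3)= +(2,2)–#(3,2)≠ +(2,2)–#(3,3)≠ +(2,2)–+(3,1)= +(2,3)–+(2,4)= +(2,3)–#(3,3)≠ +(2,3)–#(3,2)≠ +(2,4)–#(3,3)≠  → 8/15 unlike.
Row 3: #(3,0)–+(3,1)≠ #(3,0)–+(4,0)≠ #(3,0)–#(4,1)= +(3,1)–#(3,2)≠ +(3,1)–#(4,1)≠ +(3,1)–+(4,2)= +(3,1)–+(4,0)= #(3,2)–#(3,3)= #(3,2)–+(4,2)≠ #(3,2)–#(4,1)= #(3,3)–#(4,4)= #(3,3)–+(4,2)≠  → 6/12 unlike.
Row 4: +(4,0)–#(4,1)≠ +(4,0)–#(5,0)≠ +(4,0)–+(5,1)= #(4,1)–+(4,2)≠ #(4,1)–+(5,1)≠ #(4,1)–+(5,2)≠ #(4,1)–#(5,0)= +(4,2)–+(5,2)= +(4,2)–#(5,3)≠ +(4,2)–+(5,1)= #(4,4)–+(5,4)≠ #(4,4)–#(5,3)=  → 7/12 unlike.
Row 5: #(5,0)–+(5,1)≠ #(5,0)–#(6,0)= #(5,0)–#(6,1)= +(5,1)–+(5,2)= +(5,1)–#(6,1)≠ +(5,1)–#(6,0)≠ +(5,2)–#(5,3)≠ +(5,2)–+(6,3)= +(5,2)–#(6,1)≠ #(5,3)–+(5,4)≠ #(5,3)–+(6,3)≠ +(5,4)–+(6,3)=  → 7/12 unlike.
Row 6: #(6,0)–#(6,1)=  → 0/1 unlike.
Total adjacent occupied pairs: 74; unlike-type pairs: 42.
42/74 reduces to 21/37.

21/37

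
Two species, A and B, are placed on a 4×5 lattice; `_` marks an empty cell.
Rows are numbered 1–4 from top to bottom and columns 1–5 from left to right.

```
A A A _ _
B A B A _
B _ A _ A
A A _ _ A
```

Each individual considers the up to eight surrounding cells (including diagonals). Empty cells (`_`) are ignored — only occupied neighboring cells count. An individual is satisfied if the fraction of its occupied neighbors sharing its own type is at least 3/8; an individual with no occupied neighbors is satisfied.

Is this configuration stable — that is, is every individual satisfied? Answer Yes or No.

No

Row 1: (1,1)A 2/3 ok · (1,2)A 3/5 ok · (1,3)A 3/4 ok
Row 2: (2,1)B 1/4 unhappy · (2,2)A 4/7 ok · (2,3)B 0/5 unhappy · (2,4)A 3/4 ok
Row 3: (3,1)B 1/4 unhappy · (3,3)A 3/4 ok · (3,5)A 2/2 ok
Row 4: (4,1)A 1/2 ok · (4,2)A 2/3 ok · (4,5)A 1/1 ok
For instance (2,1) has only 1/4 same-type neighbors, below 3/8.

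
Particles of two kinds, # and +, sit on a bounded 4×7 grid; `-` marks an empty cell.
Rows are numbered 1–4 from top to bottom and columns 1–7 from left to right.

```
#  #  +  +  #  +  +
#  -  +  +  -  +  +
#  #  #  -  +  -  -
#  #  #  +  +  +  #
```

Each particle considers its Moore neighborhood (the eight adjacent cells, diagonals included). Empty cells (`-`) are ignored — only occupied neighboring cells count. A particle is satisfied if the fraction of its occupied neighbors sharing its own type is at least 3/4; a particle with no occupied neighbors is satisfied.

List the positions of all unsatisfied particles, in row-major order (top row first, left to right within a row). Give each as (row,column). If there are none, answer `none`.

(1,2), (1,5), (2,3), (2,4), (3,3), (4,4), (4,6), (4,7)

(1,1)# 2/2 ✓
(1,2)# 2/4 ✗
(1,3)+ 3/4 ✓
(1,4)+ 3/4 ✓
(1,5)# 0/4 ✗
(1,6)+ 3/4 ✓
(1,7)+ 3/3 ✓
(2,1)# 4/4 ✓
(2,3)+ 3/6 ✗
(2,4)+ 4/6 ✗
(2,6)+ 4/5 ✓
(2,7)+ 3/3 ✓
(3,1)# 4/4 ✓
(3,2)# 6/7 ✓
(3,3)# 3/6 ✗
(3,5)+ 5/5 ✓
(4,1)# 3/3 ✓
(4,2)# 5/5 ✓
(4,3)# 3/4 ✓
(4,4)+ 2/4 ✗
(4,5)+ 3/3 ✓
(4,6)+ 2/3 ✗
(4,7)# 0/1 ✗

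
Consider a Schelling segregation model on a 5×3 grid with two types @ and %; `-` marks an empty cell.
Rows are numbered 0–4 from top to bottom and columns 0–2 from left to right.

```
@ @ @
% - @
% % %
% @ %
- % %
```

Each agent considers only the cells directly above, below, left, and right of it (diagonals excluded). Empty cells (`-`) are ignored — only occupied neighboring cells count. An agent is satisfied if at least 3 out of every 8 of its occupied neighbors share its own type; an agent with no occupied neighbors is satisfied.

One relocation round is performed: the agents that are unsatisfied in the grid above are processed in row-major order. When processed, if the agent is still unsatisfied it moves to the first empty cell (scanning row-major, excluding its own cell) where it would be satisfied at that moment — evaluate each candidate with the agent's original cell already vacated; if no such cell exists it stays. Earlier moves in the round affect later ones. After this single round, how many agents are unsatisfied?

1

Initially unsatisfied (in order): (3,1).
  (3,1) → (1,1).
Resulting grid:
@ @ @
% @ @
% % %
% - %
- % %
Unsatisfied now: (1,0).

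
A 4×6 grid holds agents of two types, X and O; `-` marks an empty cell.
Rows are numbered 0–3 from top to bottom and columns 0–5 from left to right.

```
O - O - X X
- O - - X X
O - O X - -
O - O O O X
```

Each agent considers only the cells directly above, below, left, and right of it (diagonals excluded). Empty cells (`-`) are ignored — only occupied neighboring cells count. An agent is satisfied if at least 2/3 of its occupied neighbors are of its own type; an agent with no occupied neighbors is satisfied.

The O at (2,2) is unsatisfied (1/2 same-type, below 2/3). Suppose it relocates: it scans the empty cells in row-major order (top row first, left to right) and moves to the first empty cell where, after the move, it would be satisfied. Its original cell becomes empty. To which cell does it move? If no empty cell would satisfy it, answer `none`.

Vacating (2,2). Empty cells in order:
  (0,1): 3/3 same-type → satisfied — stop here.

(0,1)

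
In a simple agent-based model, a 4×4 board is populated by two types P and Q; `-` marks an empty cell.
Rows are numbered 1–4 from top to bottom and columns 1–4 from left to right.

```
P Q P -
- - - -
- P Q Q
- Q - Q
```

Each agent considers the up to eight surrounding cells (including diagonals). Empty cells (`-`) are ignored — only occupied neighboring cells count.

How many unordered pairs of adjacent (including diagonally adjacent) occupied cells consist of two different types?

4

Scan each occupied cell's neighbors to the right and below (and the two forward diagonals) so each pair is counted once.
Row 1: P(1,1)–Q(1,2)≠ Q(1,2)–P(1,3)≠  → 2/2 unlike.
Row 3: P(3,2)–Q(3,3)≠ P(3,2)–Q(4,2)≠ Q(3,3)–Q(3,4)= Q(3,3)–Q(4,4)= Q(3,3)–Q(4,2)= Q(3,4)–Q(4,4)=  → 2/6 unlike.
Total adjacent occupied pairs: 8; unlike-type pairs: 4.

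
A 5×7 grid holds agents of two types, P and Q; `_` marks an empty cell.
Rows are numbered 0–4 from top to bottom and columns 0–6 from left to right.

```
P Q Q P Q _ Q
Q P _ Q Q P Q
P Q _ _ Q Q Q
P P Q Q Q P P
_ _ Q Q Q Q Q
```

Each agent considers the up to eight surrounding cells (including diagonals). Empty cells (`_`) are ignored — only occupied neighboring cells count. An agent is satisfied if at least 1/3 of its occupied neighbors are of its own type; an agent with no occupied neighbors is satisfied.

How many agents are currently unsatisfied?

Row 0: (0,0)P 1/3 ok · (0,1)Q 2/4 ok · (0,2)Q 2/4 ok · (0,3)P 0/4 unhappy · (0,4)Q 2/4 ok · (0,6)Q 1/2 ok
Row 1: (1,0)Q 2/5 ok · (1,1)P 2/6 ok · (1,3)Q 4/5 ok · (1,4)Q 4/6 ok · (1,5)P 0/7 unhappy · (1,6)Q 3/4 ok
Row 2: (2,0)P 3/5 ok · (2,1)Q 2/6 ok · (2,4)Q 5/7 ok · (2,5)Q 5/8 ok · (2,6)Q 2/5 ok
Row 3: (3,0)P 2/3 ok · (3,1)P 2/5 ok · (3,2)Q 4/5 ok · (3,3)Q 6/6 ok · (3,4)Q 6/7 ok · (3,5)P 1/8 unhappy · (3,6)P 1/5 unhappy
Row 4: (4,2)Q 3/4 ok · (4,3)Q 5/5 ok · (4,4)Q 4/5 ok · (4,5)Q 3/5 ok · (4,6)Q 1/3 ok
Unsatisfied: (0,3), (1,5), (3,5), (3,6) — 4 in total.

4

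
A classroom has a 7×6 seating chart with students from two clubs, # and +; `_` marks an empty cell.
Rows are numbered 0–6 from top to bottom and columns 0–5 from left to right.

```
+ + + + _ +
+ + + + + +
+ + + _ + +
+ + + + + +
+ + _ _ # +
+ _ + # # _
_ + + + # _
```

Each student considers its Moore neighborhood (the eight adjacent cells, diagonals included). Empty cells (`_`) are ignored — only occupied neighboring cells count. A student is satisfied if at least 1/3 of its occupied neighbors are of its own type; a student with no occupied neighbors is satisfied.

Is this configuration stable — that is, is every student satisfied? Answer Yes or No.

(0,0)+ 3/3 satisfied
(0,1)+ 5/5 satisfied
(0,2)+ 5/5 satisfied
(0,3)+ 4/4 satisfied
(0,5)+ 2/2 satisfied
(1,0)+ 5/5 satisfied
(1,1)+ 8/8 satisfied
(1,2)+ 7/7 satisfied
(1,3)+ 6/6 satisfied
(1,4)+ 6/6 satisfied
(1,5)+ 4/4 satisfied
(2,0)+ 5/5 satisfied
(2,1)+ 8/8 satisfied
(2,2)+ 7/7 satisfied
(2,4)+ 7/7 satisfied
(2,5)+ 5/5 satisfied
(3,0)+ 5/5 satisfied
(3,1)+ 7/7 satisfied
(3,2)+ 5/5 satisfied
(3,3)+ 4/5 satisfied
(3,4)+ 5/6 satisfied
(3,5)+ 4/5 satisfied
(4,0)+ 4/4 satisfied
(4,1)+ 6/6 satisfied
(4,4)# 2/6 satisfied
(4,5)+ 2/4 satisfied
(5,0)+ 3/3 satisfied
(5,2)+ 4/5 satisfied
(5,3)# 3/6 satisfied
(5,4)# 3/5 satisfied
(6,1)+ 3/3 satisfied
(6,2)+ 3/4 satisfied
(6,3)+ 2/5 satisfied
(6,4)# 2/3 satisfied
All meet the threshold, so the configuration is stable.

Yes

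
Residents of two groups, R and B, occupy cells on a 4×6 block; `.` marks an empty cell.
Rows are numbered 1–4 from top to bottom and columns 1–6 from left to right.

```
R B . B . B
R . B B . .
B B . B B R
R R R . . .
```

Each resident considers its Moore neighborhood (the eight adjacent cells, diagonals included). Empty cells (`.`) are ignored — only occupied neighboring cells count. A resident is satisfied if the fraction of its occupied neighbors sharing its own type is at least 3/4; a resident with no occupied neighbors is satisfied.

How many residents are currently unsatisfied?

10

(1,1)R 1/2 ✗
(1,2)B 1/3 ✗
(1,4)B 2/2 ✓
(1,6)B 0/0 ✓
(2,1)R 1/4 ✗
(2,3)B 5/5 ✓
(2,4)B 4/4 ✓
(3,1)B 1/4 ✗
(3,2)B 2/6 ✗
(3,4)B 3/4 ✓
(3,5)B 2/3 ✗
(3,6)R 0/1 ✗
(4,1)R 1/3 ✗
(4,2)R 2/4 ✗
(4,3)R 1/3 ✗
Unsatisfied: (1,1), (1,2), (2,1), (3,1), (3,2), (3,5), (3,6), (4,1), (4,2), (4,3) — 10 in total.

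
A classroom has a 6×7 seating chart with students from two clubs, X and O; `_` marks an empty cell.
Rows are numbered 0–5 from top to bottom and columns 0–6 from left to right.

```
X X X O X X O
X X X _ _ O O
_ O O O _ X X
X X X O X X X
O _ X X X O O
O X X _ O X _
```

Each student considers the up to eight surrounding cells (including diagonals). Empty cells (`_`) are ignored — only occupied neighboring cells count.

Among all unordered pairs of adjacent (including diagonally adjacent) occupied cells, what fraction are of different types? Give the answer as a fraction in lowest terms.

Scan each occupied cell's neighbors to the right and below (and the two forward diagonals) so each pair is counted once.
Row 0: X(0,0)–X(0,1)= X(0,0)–X(1,0)= X(0,0)–X(1,1)= X(0,1)–X(0,2)= X(0,1)–X(1,1)= X(0,1)–X(1,2)= X(0,1)–X(1,0)= X(0,2)–O(0,3)≠ X(0,2)–X(1,2)= X(0,2)–X(1,1)= O(0,3)–X(0,4)≠ O(0,3)–X(1,2)≠ X(0,4)–X(0,5)= X(0,4)–O(1,5)≠ X(0,5)–O(0,6)≠ X(0,5)–O(1,5)≠ X(0,5)–O(1,6)≠ O(0,6)–O(1,6)= O(0,6)–O(1,5)=  → 7/19 unlike.
Row 1: X(1,0)–X(1,1)= X(1,0)–O(2,1)≠ X(1,1)–X(1,2)= X(1,1)–O(2,1)≠ X(1,1)–O(2,2)≠ X(1,2)–O(2,2)≠ X(1,2)–O(2,3)≠ X(1,2)–O(2,1)≠ O(1,5)–O(1,6)= O(1,5)–X(2,5)≠ O(1,5)–X(2,6)≠ O(1,6)–X(2,6)≠ O(1,6)–X(2,5)≠  → 10/13 unlike.
Row 2: O(2,1)–O(2,2)= O(2,1)–X(3,1)≠ O(2,1)–X(3,2)≠ O(2,1)–X(3,0)≠ O(2,2)–O(2,3)= O(2,2)–X(3,2)≠ O(2,2)–O(3,3)= O(2,2)–X(3,1)≠ O(2,3)–O(3,3)= O(2,3)–X(3,4)≠ O(2,3)–X(3,2)≠ X(2,5)–X(2,6)= X(2,5)–X(3,5)= X(2,5)–X(3,6)= X(2,5)–X(3,4)= X(2,6)–X(3,6)= X(2,6)–X(3,5)=  → 7/17 unlike.
Row 3: X(3,0)–X(3,1)= X(3,0)–O(4,0)≠ X(3,1)–X(3,2)= X(3,1)–X(4,2)= X(3,1)–O(4,0)≠ X(3,2)–O(3,3)≠ X(3,2)–X(4,2)= X(3,2)–X(4,3)= O(3,3)–X(3,4)≠ O(3,3)–X(4,3)≠ O(3,3)–X(4,4)≠ O(3,3)–X(4,2)≠ X(3,4)–X(3,5)= X(3,4)–X(4,4)= X(3,4)–O(4,5)≠ X(3,4)–X(4,3)= X(3,5)–X(3,6)= X(3,5)–O(4,5)≠ X(3,5)–O(4,6)≠ X(3,5)–X(4,4)= X(3,6)–O(4,6)≠ X(3,6)–O(4,5)≠  → 12/22 unlike.
Row 4: O(4,0)–O(5,0)= O(4,0)–X(5,1)≠ X(4,2)–X(4,3)= X(4,2)–X(5,2)= X(4,2)–X(5,1)= X(4,3)–X(4,4)= X(4,3)–O(5,4)≠ X(4,3)–X(5,2)= X(4,4)–O(4,5)≠ X(4,4)–O(5,4)≠ X(4,4)–X(5,5)= O(4,5)–O(4,6)= O(4,5)–X(5,5)≠ O(4,5)–O(5,4)= O(4,6)–X(5,5)≠  → 6/15 unlike.
Row 5: O(5,0)–X(5,1)≠ X(5,1)–X(5,2)= O(5,4)–X(5,5)≠  → 2/3 unlike.
Total adjacent occupied pairs: 89; unlike-type pairs: 44.
44/89 is already in lowest terms.

44/89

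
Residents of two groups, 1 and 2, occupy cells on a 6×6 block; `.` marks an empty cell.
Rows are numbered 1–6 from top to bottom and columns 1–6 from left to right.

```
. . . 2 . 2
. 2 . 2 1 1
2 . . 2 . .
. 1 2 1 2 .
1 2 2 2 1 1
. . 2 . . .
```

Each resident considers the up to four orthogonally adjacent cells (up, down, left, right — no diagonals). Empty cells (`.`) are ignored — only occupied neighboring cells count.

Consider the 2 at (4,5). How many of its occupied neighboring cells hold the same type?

Occupied neighbors of (4,5): (5,5)=1, (4,4)=1.
Same type (2): 0 of 2.

0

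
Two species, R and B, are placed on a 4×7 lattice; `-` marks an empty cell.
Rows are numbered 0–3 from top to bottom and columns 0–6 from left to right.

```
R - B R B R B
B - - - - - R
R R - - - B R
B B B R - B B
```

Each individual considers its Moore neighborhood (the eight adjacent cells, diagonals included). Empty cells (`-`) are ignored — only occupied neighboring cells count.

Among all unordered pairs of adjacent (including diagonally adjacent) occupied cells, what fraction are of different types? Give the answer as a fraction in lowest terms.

9/13

Scan each occupied cell's neighbors to the right and below (and the two forward diagonals) so each pair is counted once.
Row 0: R(0,0)–B(1,0)≠ B(0,2)–R(0,3)≠ R(0,3)–B(0,4)≠ B(0,4)–R(0,5)≠ R(0,5)–B(0,6)≠ R(0,5)–R(1,6)= B(0,6)–R(1,6)≠  → 6/7 unlike.
Row 1: B(1,0)–R(2,0)≠ B(1,0)–R(2,1)≠ R(1,6)–R(2,6)= R(1,6)–B(2,5)≠  → 3/4 unlike.
Row 2: R(2,0)–R(2,1)= R(2,0)–B(3,0)≠ R(2,0)–B(3,1)≠ R(2,1)–B(3,1)≠ R(2,1)–B(3,2)≠ R(2,1)–B(3,0)≠ B(2,5)–R(2,6)≠ B(2,5)–B(3,5)= B(2,5)–B(3,6)= R(2,6)–B(3,6)≠ R(2,6)–B(3,5)≠  → 8/11 unlike.
Row 3: B(3,0)–B(3,1)= B(3,1)–B(3,2)= B(3,2)–R(3,3)≠ B(3,5)–B(3,6)=  → 1/4 unlike.
Total adjacent occupied pairs: 26; unlike-type pairs: 18.
18/26 reduces to 9/13.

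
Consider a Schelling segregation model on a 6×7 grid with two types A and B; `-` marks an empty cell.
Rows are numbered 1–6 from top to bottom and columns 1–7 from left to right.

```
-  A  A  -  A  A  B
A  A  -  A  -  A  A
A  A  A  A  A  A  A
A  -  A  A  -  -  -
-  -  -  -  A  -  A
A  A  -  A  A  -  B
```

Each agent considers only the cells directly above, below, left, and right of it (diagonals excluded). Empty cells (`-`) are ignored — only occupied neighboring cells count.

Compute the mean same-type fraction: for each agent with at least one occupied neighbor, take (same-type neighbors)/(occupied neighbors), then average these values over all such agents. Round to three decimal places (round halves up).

0.864

(1,2)A 2/2
(1,3)A 1/1
(1,5)A 1/1
(1,6)A 2/3
(1,7)B 0/2
(2,1)A 2/2
(2,2)A 3/3
(2,4)A 1/1
(2,6)A 3/3
(2,7)A 2/3
(3,1)A 3/3
(3,2)A 3/3
(3,3)A 3/3
(3,4)A 4/4
(3,5)A 2/2
(3,6)A 3/3
(3,7)A 2/2
(4,1)A 1/1
(4,3)A 2/2
(4,4)A 2/2
(5,5)A 1/1
(5,7)A 0/1
(6,1)A 1/1
(6,2)A 1/1
(6,4)A 1/1
(6,5)A 2/2
(6,7)B 0/1
Sum over 27 agents: 2/2 + 1/1 + 1/1 + 2/3 + 0/2 + 2/2 + 3/3 + 1/1 + 3/3 + 2/3 + 3/3 + 3/3 + 3/3 + 4/4 + 2/2 + 3/3 + 2/2 + 1/1 + 2/2 + 2/2 + 1/1 + 0/1 + 1/1 + 1/1 + 1/1 + 2/2 + 0/1 = 70/3; mean = 70/3 ÷ 27 = 70/81 = 0.864197… → 0.864.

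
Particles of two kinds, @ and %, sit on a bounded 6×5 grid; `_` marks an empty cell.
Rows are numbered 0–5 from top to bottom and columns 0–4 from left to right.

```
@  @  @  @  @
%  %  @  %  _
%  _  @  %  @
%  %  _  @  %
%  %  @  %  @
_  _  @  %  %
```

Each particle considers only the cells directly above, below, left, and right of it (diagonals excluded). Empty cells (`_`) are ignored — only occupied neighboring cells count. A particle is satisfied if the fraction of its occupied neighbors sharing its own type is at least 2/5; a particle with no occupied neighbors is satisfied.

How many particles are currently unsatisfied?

9

(0,0)@ 1/2 ok
(0,1)@ 2/3 ok
(0,2)@ 3/3 ok
(0,3)@ 2/3 ok
(0,4)@ 1/1 ok
(1,0)% 2/3 ok
(1,1)% 1/3 unhappy
(1,2)@ 2/4 ok
(1,3)% 1/3 unhappy
(2,0)% 2/2 ok
(2,2)@ 1/2 ok
(2,3)% 1/4 unhappy
(2,4)@ 0/2 unhappy
(3,0)% 3/3 ok
(3,1)% 2/2 ok
(3,3)@ 0/3 unhappy
(3,4)% 0/3 unhappy
(4,0)% 2/2 ok
(4,1)% 2/3 ok
(4,2)@ 1/3 unhappy
(4,3)% 1/4 unhappy
(4,4)@ 0/3 unhappy
(5,2)@ 1/2 ok
(5,3)% 2/3 ok
(5,4)% 1/2 ok
Unsatisfied: (1,1), (1,3), (2,3), (2,4), (3,3), (3,4), (4,2), (4,3), (4,4) — 9 in total.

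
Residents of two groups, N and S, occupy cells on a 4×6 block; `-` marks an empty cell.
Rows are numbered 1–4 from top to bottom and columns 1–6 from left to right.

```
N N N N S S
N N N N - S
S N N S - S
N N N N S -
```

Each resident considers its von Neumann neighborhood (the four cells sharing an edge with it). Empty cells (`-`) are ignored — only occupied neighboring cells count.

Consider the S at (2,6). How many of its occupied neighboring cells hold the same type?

Occupied neighbors of (2,6): (1,6)=S, (3,6)=S.
Same type (S): 2 of 2.

2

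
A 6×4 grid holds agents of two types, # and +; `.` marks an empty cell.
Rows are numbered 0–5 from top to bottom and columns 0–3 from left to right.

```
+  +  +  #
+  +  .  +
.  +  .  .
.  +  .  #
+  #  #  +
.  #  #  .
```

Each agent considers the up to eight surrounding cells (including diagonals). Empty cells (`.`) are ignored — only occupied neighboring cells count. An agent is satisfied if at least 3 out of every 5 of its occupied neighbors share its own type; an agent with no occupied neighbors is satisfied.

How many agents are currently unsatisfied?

6

(0,0)+ 3/3 ✓
(0,1)+ 4/4 ✓
(0,2)+ 3/4 ✓
(0,3)# 0/2 ✗
(1,0)+ 4/4 ✓
(1,1)+ 5/5 ✓
(1,3)+ 1/2 ✗
(2,1)+ 3/3 ✓
(3,1)+ 2/4 ✗
(3,3)# 1/2 ✗
(4,0)+ 1/3 ✗
(4,1)# 3/5 ✓
(4,2)# 4/6 ✓
(4,3)+ 0/3 ✗
(5,1)# 3/4 ✓
(5,2)# 3/4 ✓
Unsatisfied: (0,3), (1,3), (3,1), (3,3), (4,0), (4,3) — 6 in total.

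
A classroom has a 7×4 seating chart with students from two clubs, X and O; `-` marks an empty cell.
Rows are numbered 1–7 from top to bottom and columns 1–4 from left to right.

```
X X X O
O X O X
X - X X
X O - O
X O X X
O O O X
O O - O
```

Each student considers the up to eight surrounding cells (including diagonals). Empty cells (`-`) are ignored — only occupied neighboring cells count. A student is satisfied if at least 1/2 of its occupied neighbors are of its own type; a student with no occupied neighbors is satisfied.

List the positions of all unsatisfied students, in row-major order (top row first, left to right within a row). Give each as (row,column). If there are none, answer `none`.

(1,4), (2,1), (2,3), (4,2), (4,4), (5,1), (5,3)

(1,1)X 2/3 ok
(1,2)X 3/5 ok
(1,3)X 3/5 ok
(1,4)O 1/3 unhappy
(2,1)O 0/4 unhappy
(2,2)X 5/7 ok
(2,3)O 1/7 unhappy
(2,4)X 3/5 ok
(3,1)X 2/4 ok
(3,3)X 3/6 ok
(3,4)X 2/4 ok
(4,1)X 2/4 ok
(4,2)O 1/6 unhappy
(4,4)O 0/4 unhappy
(5,1)X 1/5 unhappy
(5,2)O 4/7 ok
(5,3)X 2/7 unhappy
(5,4)X 2/4 ok
(6,1)O 4/5 ok
(6,2)O 5/7 ok
(6,3)O 4/7 ok
(6,4)X 2/4 ok
(7,1)O 3/3 ok
(7,2)O 4/4 ok
(7,4)O 1/2 ok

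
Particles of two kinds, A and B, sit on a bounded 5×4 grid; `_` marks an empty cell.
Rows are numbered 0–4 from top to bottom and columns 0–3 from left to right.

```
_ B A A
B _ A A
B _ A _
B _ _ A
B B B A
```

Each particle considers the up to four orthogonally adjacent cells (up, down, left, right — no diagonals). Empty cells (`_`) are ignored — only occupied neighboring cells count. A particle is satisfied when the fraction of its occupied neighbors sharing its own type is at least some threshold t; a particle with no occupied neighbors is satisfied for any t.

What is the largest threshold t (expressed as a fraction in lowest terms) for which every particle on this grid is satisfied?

(0,1)B 0/1
(0,2)A 2/3
(0,3)A 2/2
(1,0)B 1/1
(1,2)A 3/3
(1,3)A 2/2
(2,0)B 2/2
(2,2)A 1/1
(3,0)B 2/2
(3,3)A 1/1
(4,0)B 2/2
(4,1)B 2/2
(4,2)B 1/2
(4,3)A 1/2
The smallest same-type fraction is 0/1 at (0,1), which reduces to 0/1. Any threshold above that leaves this particle unsatisfied.

0/1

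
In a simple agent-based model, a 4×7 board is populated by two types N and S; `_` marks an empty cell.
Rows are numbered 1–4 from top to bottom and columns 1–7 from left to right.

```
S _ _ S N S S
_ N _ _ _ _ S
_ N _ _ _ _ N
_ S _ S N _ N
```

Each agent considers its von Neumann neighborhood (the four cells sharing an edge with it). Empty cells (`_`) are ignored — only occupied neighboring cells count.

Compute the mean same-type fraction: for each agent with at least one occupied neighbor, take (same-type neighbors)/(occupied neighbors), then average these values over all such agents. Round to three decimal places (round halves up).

(1,1)S — no occupied neighbors
(1,4)S 0/1
(1,5)N 0/2
(1,6)S 1/2
(1,7)S 2/2
(2,2)N 1/1
(2,7)S 1/2
(3,2)N 1/2
(3,7)N 1/2
(4,2)S 0/1
(4,4)S 0/1
(4,5)N 0/1
(4,7)N 1/1
Sum over 12 agents: 0/1 + 0/2 + 1/2 + 2/2 + 1/1 + 1/2 + 1/2 + 1/2 + 0/1 + 0/1 + 0/1 + 1/1 = 5; mean = 5 ÷ 12 = 5/12 = 0.416666… → 0.417.

0.417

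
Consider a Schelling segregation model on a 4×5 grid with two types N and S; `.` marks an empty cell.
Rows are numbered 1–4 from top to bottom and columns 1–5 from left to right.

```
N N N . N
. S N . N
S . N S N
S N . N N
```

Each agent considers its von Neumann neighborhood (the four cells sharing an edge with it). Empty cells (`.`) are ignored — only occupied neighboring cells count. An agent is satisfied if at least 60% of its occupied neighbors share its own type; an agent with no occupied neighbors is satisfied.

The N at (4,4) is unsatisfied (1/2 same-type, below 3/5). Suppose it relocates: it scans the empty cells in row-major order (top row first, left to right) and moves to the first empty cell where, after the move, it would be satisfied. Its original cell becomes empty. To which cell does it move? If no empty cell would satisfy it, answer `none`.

Vacating (4,4). Empty cells in order:
  (1,4): 2/2 same-type → satisfied — stop here.

(1,4)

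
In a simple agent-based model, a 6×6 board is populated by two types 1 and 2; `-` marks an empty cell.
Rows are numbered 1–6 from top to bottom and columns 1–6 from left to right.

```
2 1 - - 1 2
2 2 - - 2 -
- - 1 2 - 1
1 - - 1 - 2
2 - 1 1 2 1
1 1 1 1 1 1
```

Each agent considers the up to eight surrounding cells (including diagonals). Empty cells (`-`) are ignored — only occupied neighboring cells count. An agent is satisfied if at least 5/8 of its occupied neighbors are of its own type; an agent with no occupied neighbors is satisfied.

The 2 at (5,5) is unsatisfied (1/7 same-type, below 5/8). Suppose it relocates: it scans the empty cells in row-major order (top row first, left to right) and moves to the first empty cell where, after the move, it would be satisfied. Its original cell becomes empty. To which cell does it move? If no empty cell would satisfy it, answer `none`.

Vacating (5,5). Empty cells in order:
  (1,3): 1/2 same-type → still unsatisfied.
  (1,4): 1/2 same-type → still unsatisfied.
  (2,3): 2/4 same-type → still unsatisfied.
  (2,4): 2/4 same-type → still unsatisfied.
  (2,6): 2/4 same-type → still unsatisfied.
  (3,1): 2/3 same-type → satisfied — stop here.

(3,1)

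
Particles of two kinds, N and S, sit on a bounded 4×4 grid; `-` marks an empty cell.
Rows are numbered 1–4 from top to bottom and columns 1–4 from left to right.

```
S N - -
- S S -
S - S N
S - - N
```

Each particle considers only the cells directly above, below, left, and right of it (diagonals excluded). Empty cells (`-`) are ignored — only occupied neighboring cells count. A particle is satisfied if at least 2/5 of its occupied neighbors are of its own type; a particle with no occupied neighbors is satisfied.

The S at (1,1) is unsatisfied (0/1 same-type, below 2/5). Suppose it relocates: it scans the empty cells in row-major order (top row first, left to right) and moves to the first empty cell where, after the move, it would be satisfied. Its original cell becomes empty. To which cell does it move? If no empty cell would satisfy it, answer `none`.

(1,3)

Vacating (1,1). Empty cells in order:
  (1,3): 1/2 same-type → satisfied — stop here.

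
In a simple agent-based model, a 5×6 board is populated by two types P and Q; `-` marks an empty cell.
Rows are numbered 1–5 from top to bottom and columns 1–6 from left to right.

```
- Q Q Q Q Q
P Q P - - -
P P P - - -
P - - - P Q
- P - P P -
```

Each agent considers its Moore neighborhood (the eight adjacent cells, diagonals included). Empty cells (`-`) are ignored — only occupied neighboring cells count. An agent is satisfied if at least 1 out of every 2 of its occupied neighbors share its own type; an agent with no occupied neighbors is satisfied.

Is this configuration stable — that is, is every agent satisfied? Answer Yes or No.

(1,2)Q 2/4 satisfied
(1,3)Q 3/4 satisfied
(1,4)Q 2/3 satisfied
(1,5)Q 2/2 satisfied
(1,6)Q 1/1 satisfied
(2,1)P 2/4 satisfied
(2,2)Q 2/7 not
(2,3)P 2/6 not
(3,1)P 3/4 satisfied
(3,2)P 5/6 satisfied
(3,3)P 2/3 satisfied
(4,1)P 3/3 satisfied
(4,5)P 2/3 satisfied
(4,6)Q 0/2 not
(5,2)P 1/1 satisfied
(5,4)P 2/2 satisfied
(5,5)P 2/3 satisfied
For instance (2,2) has only 2/7 same-type neighbors, below 1/2.

No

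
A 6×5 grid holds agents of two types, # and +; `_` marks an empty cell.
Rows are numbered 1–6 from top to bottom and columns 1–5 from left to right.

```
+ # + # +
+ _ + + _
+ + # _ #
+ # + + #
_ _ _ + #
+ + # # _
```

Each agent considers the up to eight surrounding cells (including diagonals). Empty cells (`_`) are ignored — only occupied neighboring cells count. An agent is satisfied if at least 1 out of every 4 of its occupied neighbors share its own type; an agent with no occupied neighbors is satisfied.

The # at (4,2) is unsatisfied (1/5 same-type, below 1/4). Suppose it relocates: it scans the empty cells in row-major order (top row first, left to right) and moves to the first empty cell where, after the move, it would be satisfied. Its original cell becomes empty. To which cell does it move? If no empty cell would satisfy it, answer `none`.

(2,2)

Vacating (4,2). Empty cells in order:
  (2,2): 2/8 same-type → satisfied — stop here.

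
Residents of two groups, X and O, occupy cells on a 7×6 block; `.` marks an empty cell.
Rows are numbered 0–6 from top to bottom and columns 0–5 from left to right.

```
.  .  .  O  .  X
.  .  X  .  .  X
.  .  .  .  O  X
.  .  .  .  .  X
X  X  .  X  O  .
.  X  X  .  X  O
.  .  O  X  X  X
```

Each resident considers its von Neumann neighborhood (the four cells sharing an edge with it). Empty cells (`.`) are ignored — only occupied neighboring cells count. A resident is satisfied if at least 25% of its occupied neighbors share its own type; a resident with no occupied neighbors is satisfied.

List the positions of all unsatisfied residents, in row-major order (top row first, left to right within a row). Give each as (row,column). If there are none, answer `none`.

(0,3)O 0/0 satisfied
(0,5)X 1/1 satisfied
(1,2)X 0/0 satisfied
(1,5)X 2/2 satisfied
(2,4)O 0/1 not
(2,5)X 2/3 satisfied
(3,5)X 1/1 satisfied
(4,0)X 1/1 satisfied
(4,1)X 2/2 satisfied
(4,3)X 0/1 not
(4,4)O 0/2 not
(5,1)X 2/2 satisfied
(5,2)X 1/2 satisfied
(5,4)X 1/3 satisfied
(5,5)O 0/2 not
(6,2)O 0/2 not
(6,3)X 1/2 satisfied
(6,4)X 3/3 satisfied
(6,5)X 1/2 satisfied

(2,4), (4,3), (4,4), (5,5), (6,2)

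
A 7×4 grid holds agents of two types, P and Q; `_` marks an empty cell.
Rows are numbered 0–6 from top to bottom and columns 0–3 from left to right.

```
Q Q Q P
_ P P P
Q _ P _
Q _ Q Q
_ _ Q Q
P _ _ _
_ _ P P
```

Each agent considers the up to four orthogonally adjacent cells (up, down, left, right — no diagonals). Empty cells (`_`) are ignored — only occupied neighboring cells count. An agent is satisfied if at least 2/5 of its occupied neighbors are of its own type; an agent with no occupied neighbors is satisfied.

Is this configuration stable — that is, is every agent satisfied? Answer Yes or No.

No

(0,0)Q 1/1 satisfied
(0,1)Q 2/3 satisfied
(0,2)Q 1/3 not
(0,3)P 1/2 satisfied
(1,1)P 1/2 satisfied
(1,2)P 3/4 satisfied
(1,3)P 2/2 satisfied
(2,0)Q 1/1 satisfied
(2,2)P 1/2 satisfied
(3,0)Q 1/1 satisfied
(3,2)Q 2/3 satisfied
(3,3)Q 2/2 satisfied
(4,2)Q 2/2 satisfied
(4,3)Q 2/2 satisfied
(5,0)P 0/0 satisfied
(6,2)P 1/1 satisfied
(6,3)P 1/1 satisfied
For instance (0,2) has only 1/3 same-type neighbors, below 2/5.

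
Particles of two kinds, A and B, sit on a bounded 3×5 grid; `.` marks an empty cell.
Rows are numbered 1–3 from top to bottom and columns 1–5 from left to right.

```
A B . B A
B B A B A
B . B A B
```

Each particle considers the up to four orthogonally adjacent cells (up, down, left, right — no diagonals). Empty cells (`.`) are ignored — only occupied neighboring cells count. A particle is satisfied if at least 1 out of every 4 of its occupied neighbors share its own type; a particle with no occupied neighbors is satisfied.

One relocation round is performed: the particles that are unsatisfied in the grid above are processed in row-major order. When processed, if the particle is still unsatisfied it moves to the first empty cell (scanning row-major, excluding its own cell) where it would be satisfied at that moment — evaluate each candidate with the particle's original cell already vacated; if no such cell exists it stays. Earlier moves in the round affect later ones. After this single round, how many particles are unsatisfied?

Initially unsatisfied (in order): (1,1), (2,3), (3,3), (3,4), (3,5).
  (1,1) → (1,3).
  (2,3): now satisfied by earlier moves; stays.
  (3,3) → (1,1).
  (3,4) → (3,3).
  (3,5) → (3,2).
Resulting grid:
B B A B A
B B A B A
B B A . .
All satisfied now.

0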